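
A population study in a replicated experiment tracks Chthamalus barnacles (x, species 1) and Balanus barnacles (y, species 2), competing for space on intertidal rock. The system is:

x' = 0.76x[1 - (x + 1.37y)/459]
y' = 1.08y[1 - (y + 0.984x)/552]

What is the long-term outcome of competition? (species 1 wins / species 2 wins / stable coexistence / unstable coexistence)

Compare the nullcline intercepts: K1/α12 = 459/1.37 = 335 < K2 = 552; K2/α21 = 552/0.984 = 561 > K1 = 459.
Since the inequalities point opposite ways, species 2 can invade but species 1 cannot.

species 2 excludes species 1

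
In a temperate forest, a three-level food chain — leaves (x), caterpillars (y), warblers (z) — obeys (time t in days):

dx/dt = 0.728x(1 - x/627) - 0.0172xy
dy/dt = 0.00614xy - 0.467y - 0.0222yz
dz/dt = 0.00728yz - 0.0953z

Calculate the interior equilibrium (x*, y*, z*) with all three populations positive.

x* ≈ 433, y* ≈ 13.1, z* ≈ 98.7

From dz/dt = 0: 0.00728y* = 0.0953, so y* = 13.1.
From dx/dt = 0: 0.728(1 - x*/627) = 0.0172·13.1, giving x* = 627·(1 - 0.309) = 433.
From dy/dt = 0: 0.00614·433 - 0.467 = 0.0222z*, so z* = 2.19/0.0222 = 98.7.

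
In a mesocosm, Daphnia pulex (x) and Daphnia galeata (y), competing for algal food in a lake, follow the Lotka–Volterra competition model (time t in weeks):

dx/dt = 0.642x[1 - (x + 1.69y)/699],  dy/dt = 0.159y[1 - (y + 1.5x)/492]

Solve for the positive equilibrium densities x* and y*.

x* ≈ 86.3, y* ≈ 363

Setting both brackets to zero gives the nullclines x + 1.69y = 699 and 1.5x + y = 492.
Substituting y = 492 - 1.5x into the first: x(1 - 1.69·1.5) = 699 - 1.69·492.
So x* = -132/-1.54 = 86.3, and then y* = 492 - 1.5·86.3 = 363.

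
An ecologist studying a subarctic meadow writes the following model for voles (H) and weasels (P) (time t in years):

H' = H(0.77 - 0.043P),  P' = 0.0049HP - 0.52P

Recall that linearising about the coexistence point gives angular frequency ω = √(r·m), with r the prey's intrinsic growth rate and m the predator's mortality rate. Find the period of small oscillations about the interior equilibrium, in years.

T ≈ 9.93 years

Here r = 0.77 and m = 0.52, so r·m = 0.4.
ω = √0.4 = 0.633 per year, hence T = 2π/ω ≈ 9.93 years.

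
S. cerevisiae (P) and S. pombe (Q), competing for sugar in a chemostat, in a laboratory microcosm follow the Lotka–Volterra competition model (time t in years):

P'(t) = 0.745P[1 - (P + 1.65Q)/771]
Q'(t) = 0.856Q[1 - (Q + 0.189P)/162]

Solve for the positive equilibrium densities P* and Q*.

Setting both brackets to zero gives the nullclines P + 1.65Q = 771 and 0.189P + Q = 162.
Substituting Q = 162 - 0.189P into the first: P(1 - 1.65·0.189) = 771 - 1.65·162.
So P* = 504/0.688 = 732, and then Q* = 162 - 0.189·732 = 23.7.

P* ≈ 732, Q* ≈ 23.7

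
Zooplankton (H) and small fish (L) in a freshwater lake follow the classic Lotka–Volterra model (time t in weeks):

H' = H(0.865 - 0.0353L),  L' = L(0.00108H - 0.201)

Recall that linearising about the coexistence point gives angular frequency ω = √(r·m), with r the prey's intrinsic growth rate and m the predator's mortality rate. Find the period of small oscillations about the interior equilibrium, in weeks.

T ≈ 15.1 weeks

Here r = 0.865 and m = 0.201, so r·m = 0.174.
ω = √0.174 = 0.417 per week, hence T = 2π/ω ≈ 15.1 weeks.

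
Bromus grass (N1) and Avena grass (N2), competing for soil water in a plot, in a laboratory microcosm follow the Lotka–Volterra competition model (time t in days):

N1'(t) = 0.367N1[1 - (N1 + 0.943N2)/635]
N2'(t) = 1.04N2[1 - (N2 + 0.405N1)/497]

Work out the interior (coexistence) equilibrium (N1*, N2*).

N1* ≈ 269, N2* ≈ 388

Setting both brackets to zero gives the nullclines N1 + 0.943N2 = 635 and 0.405N1 + N2 = 497.
Substituting N2 = 497 - 0.405N1 into the first: N1(1 - 0.943·0.405) = 635 - 0.943·497.
So N1* = 166/0.618 = 269, and then N2* = 497 - 0.405·269 = 388.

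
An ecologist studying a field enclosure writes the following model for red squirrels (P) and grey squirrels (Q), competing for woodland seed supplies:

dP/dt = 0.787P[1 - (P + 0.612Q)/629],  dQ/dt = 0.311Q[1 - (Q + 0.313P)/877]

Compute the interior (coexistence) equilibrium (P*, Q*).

P* ≈ 114, Q* ≈ 841

Setting both brackets to zero gives the nullclines P + 0.612Q = 629 and 0.313P + Q = 877.
Substituting Q = 877 - 0.313P into the first: P(1 - 0.612·0.313) = 629 - 0.612·877.
So P* = 92.3/0.808 = 114, and then Q* = 877 - 0.313·114 = 841.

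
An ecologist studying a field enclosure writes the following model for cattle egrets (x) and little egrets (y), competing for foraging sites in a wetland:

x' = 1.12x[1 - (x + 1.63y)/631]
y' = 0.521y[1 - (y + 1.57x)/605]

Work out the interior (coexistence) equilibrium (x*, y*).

Setting both brackets to zero gives the nullclines x + 1.63y = 631 and 1.57x + y = 605.
Substituting y = 605 - 1.57x into the first: x(1 - 1.63·1.57) = 631 - 1.63·605.
So x* = -355/-1.56 = 228, and then y* = 605 - 1.57·228 = 247.

x* ≈ 228, y* ≈ 247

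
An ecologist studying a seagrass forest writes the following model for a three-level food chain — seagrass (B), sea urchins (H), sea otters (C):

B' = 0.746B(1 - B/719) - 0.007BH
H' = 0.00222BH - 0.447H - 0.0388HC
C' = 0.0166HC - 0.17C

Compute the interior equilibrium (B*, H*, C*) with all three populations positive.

B* ≈ 650, H* ≈ 10.2, C* ≈ 25.7

From dC/dt = 0: 0.0166H* = 0.17, so H* = 10.2.
From dB/dt = 0: 0.746(1 - B*/719) = 0.007·10.2, giving B* = 719·(1 - 0.0961) = 650.
From dH/dt = 0: 0.00222·650 - 0.447 = 0.0388C*, so C* = 0.996/0.0388 = 25.7.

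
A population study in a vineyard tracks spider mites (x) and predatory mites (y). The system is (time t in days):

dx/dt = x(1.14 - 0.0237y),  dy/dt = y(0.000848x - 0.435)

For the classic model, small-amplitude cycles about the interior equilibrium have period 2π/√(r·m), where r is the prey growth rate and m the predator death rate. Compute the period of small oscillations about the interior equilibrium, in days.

T ≈ 8.92 days

Here r = 1.14 and m = 0.435, so r·m = 0.496.
ω = √0.496 = 0.704 per day, hence T = 2π/ω ≈ 8.92 days.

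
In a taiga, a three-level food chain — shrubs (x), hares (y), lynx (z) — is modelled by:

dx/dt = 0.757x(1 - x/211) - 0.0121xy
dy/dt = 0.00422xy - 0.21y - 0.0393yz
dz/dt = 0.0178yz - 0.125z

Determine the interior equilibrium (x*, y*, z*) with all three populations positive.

x* ≈ 187, y* ≈ 7.02, z* ≈ 14.8

From dz/dt = 0: 0.0178y* = 0.125, so y* = 7.02.
From dx/dt = 0: 0.757(1 - x*/211) = 0.0121·7.02, giving x* = 211·(1 - 0.112) = 187.
From dy/dt = 0: 0.00422·187 - 0.21 = 0.0393z*, so z* = 0.58/0.0393 = 14.8.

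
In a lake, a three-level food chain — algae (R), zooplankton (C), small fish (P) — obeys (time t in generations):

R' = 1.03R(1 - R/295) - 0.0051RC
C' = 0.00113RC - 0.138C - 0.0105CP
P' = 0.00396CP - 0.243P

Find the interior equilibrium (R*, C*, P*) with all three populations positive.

From dP/dt = 0: 0.00396C* = 0.243, so C* = 61.4.
From dR/dt = 0: 1.03(1 - R*/295) = 0.0051·61.4, giving R* = 295·(1 - 0.304) = 205.
From dC/dt = 0: 0.00113·205 - 0.138 = 0.0105P*, so P* = 0.0941/0.0105 = 8.96.

R* ≈ 205, C* ≈ 61.4, P* ≈ 8.96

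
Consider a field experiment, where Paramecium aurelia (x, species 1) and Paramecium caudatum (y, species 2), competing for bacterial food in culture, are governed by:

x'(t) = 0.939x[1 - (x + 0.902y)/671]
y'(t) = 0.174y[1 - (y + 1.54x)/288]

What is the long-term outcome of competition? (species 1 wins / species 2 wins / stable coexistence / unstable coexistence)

species 1 excludes species 2

Compare the nullcline intercepts: K1/α12 = 671/0.902 = 744 > K2 = 288; K2/α21 = 288/1.54 = 187 < K1 = 671.
Since the inequalities point opposite ways, species 1 can invade but species 2 cannot.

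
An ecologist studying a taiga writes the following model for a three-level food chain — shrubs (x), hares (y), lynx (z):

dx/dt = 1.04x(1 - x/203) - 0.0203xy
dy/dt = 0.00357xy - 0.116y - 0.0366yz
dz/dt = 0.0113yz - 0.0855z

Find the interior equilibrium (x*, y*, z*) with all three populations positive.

x* ≈ 173, y* ≈ 7.57, z* ≈ 13.7

From dz/dt = 0: 0.0113y* = 0.0855, so y* = 7.57.
From dx/dt = 0: 1.04(1 - x*/203) = 0.0203·7.57, giving x* = 203·(1 - 0.148) = 173.
From dy/dt = 0: 0.00357·173 - 0.116 = 0.0366z*, so z* = 0.502/0.0366 = 13.7.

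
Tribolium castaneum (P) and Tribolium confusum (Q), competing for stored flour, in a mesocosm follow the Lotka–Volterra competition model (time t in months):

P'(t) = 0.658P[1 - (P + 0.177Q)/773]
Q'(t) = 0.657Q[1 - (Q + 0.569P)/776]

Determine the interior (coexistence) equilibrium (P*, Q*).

Setting both brackets to zero gives the nullclines P + 0.177Q = 773 and 0.569P + Q = 776.
Substituting Q = 776 - 0.569P into the first: P(1 - 0.177·0.569) = 773 - 0.177·776.
So P* = 636/0.899 = 707, and then Q* = 776 - 0.569·707 = 374.

P* ≈ 707, Q* ≈ 374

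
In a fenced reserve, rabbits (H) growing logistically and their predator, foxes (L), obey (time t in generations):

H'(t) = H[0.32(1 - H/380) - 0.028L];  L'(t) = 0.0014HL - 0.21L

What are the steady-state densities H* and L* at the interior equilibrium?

From dL/dt = 0 with L > 0: 0.0014H* = 0.21, so H* = 150.
Substitute into dH/dt = 0: 0.32(1 - 150/380) = 0.028L*.
The bracket is 0.605, giving L* = 0.194/0.028 = 6.92.

H* ≈ 150, L* ≈ 6.92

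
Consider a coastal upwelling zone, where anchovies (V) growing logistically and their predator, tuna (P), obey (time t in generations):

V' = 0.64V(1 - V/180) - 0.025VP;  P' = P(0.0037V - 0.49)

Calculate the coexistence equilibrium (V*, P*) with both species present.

From dP/dt = 0 with P > 0: 0.0037V* = 0.49, so V* = 132.
Substitute into dV/dt = 0: 0.64(1 - 132/180) = 0.025P*.
The bracket is 0.264, giving P* = 0.169/0.025 = 6.77.

V* ≈ 132, P* ≈ 6.77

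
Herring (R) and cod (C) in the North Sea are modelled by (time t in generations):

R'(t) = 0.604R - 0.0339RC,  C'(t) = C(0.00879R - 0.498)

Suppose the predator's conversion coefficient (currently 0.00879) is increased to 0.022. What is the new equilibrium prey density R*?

R* ≈ 22.6

At the interior fixed point, setting dC/dt = 0 with C > 0 fixes R* = (predator death rate)/(RC coefficient) — independent of the other coefficients.
With the change, R* = 0.498/0.022 = 22.6; it falls from 56.7.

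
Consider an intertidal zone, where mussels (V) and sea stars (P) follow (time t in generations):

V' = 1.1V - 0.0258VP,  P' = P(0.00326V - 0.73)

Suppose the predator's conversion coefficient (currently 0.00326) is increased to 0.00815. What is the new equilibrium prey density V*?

At the interior fixed point, setting dP/dt = 0 with P > 0 fixes V* = (predator death rate)/(VP coefficient) — independent of the other coefficients.
With the change, V* = 0.73/0.00815 = 89.6; it falls from 224.

V* ≈ 89.6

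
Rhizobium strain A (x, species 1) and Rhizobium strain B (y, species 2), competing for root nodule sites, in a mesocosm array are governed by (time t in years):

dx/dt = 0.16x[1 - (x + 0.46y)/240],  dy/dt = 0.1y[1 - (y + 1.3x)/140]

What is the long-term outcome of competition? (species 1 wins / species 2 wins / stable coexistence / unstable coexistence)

Compare the nullcline intercepts: K1/α12 = 240/0.46 = 522 > K2 = 140; K2/α21 = 140/1.3 = 108 < K1 = 240.
Since the inequalities point opposite ways, species 1 can invade but species 2 cannot.

species 1 excludes species 2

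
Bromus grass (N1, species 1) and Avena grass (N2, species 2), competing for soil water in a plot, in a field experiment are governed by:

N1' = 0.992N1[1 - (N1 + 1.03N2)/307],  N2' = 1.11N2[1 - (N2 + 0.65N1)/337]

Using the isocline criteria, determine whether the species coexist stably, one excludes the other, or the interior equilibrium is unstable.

Compare the nullcline intercepts: K1/α12 = 307/1.03 = 298 < K2 = 337; K2/α21 = 337/0.65 = 518 > K1 = 307.
Since the inequalities point opposite ways, species 2 can invade but species 1 cannot.

species 2 excludes species 1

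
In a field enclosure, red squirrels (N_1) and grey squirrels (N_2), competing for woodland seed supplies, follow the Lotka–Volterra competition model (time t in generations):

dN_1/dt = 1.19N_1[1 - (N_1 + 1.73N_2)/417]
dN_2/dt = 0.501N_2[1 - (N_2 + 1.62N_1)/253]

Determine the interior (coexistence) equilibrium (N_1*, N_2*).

Setting both brackets to zero gives the nullclines N_1 + 1.73N_2 = 417 and 1.62N_1 + N_2 = 253.
Substituting N_2 = 253 - 1.62N_1 into the first: N_1(1 - 1.73·1.62) = 417 - 1.73·253.
So N_1* = -20.7/-1.8 = 11.5, and then N_2* = 253 - 1.62·11.5 = 234.

N_1* ≈ 11.5, N_2* ≈ 234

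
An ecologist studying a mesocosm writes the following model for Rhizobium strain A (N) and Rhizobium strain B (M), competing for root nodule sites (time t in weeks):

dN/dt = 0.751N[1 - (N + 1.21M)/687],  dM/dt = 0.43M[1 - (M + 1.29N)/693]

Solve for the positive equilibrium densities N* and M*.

N* ≈ 270, M* ≈ 344

Setting both brackets to zero gives the nullclines N + 1.21M = 687 and 1.29N + M = 693.
Substituting M = 693 - 1.29N into the first: N(1 - 1.21·1.29) = 687 - 1.21·693.
So N* = -152/-0.561 = 270, and then M* = 693 - 1.29·270 = 344.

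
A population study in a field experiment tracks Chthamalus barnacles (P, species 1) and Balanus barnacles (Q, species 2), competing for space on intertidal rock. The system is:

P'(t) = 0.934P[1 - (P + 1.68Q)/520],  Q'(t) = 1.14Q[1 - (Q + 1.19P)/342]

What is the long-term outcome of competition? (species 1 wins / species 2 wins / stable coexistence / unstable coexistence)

Compare the nullcline intercepts: K1/α12 = 520/1.68 = 310 < K2 = 342; K2/α21 = 342/1.19 = 287 < K1 = 520.
Since both are reversed, neither can invade when rare; the interior point is a saddle.

unstable coexistence (outcome depends on initial conditions)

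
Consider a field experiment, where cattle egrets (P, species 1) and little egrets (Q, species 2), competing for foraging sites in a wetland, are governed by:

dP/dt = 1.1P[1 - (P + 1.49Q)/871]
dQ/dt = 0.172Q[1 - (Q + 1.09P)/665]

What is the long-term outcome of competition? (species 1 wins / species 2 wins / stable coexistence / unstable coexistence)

unstable coexistence (outcome depends on initial conditions)

Compare the nullcline intercepts: K1/α12 = 871/1.49 = 585 < K2 = 665; K2/α21 = 665/1.09 = 610 < K1 = 871.
Since both are reversed, neither can invade when rare; the interior point is a saddle.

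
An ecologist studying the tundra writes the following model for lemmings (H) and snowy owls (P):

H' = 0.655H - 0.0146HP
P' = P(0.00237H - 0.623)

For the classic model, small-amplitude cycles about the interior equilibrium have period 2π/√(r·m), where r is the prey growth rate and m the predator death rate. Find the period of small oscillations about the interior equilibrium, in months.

T ≈ 9.84 months

Here r = 0.655 and m = 0.623, so r·m = 0.408.
ω = √0.408 = 0.639 per month, hence T = 2π/ω ≈ 9.84 months.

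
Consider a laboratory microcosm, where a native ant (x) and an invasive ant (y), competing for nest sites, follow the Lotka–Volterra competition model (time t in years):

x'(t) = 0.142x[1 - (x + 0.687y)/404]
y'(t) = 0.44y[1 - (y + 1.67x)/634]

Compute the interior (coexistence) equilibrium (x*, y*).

Setting both brackets to zero gives the nullclines x + 0.687y = 404 and 1.67x + y = 634.
Substituting y = 634 - 1.67x into the first: x(1 - 0.687·1.67) = 404 - 0.687·634.
So x* = -31.6/-0.147 = 214, and then y* = 634 - 1.67·214 = 276.

x* ≈ 214, y* ≈ 276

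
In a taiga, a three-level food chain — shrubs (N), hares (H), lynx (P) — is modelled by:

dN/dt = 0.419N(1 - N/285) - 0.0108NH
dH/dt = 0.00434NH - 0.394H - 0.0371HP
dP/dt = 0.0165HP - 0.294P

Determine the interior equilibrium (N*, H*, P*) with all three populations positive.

From dP/dt = 0: 0.0165H* = 0.294, so H* = 17.8.
From dN/dt = 0: 0.419(1 - N*/285) = 0.0108·17.8, giving N* = 285·(1 - 0.459) = 154.
From dH/dt = 0: 0.00434·154 - 0.394 = 0.0371P*, so P* = 0.275/0.0371 = 7.41.

N* ≈ 154, H* ≈ 17.8, P* ≈ 7.41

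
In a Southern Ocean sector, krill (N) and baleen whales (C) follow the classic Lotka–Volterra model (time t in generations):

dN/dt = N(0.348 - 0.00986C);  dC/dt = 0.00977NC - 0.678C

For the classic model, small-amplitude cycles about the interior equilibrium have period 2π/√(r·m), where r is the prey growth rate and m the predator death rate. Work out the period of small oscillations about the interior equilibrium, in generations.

T ≈ 12.9 generations

Here r = 0.348 and m = 0.678, so r·m = 0.236.
ω = √0.236 = 0.486 per generation, hence T = 2π/ω ≈ 12.9 generations.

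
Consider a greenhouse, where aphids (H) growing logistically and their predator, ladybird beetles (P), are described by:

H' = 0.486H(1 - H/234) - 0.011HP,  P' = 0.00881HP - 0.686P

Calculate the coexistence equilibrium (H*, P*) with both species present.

From dP/dt = 0 with P > 0: 0.00881H* = 0.686, so H* = 77.9.
Substitute into dH/dt = 0: 0.486(1 - 77.9/234) = 0.011P*.
The bracket is 0.667, giving P* = 0.324/0.011 = 29.5.

H* ≈ 77.9, P* ≈ 29.5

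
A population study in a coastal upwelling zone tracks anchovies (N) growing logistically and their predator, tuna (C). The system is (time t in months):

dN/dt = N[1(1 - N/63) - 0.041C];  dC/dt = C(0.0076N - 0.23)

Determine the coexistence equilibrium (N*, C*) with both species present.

From dC/dt = 0 with C > 0: 0.0076N* = 0.23, so N* = 30.3.
Substitute into dN/dt = 0: 1(1 - 30.3/63) = 0.041C*.
The bracket is 0.52, giving C* = 0.52/0.041 = 12.7.

N* ≈ 30.3, C* ≈ 12.7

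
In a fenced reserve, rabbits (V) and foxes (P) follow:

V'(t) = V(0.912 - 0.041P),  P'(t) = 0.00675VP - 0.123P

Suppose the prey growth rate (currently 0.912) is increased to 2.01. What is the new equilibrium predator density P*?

At the interior fixed point, setting dV/dt = 0 with V > 0 fixes P* = (prey growth rate)/(VP coefficient) — independent of the other coefficients.
With the change, P* = 2.01/0.041 = 49; it rises from 22.2.

P* ≈ 49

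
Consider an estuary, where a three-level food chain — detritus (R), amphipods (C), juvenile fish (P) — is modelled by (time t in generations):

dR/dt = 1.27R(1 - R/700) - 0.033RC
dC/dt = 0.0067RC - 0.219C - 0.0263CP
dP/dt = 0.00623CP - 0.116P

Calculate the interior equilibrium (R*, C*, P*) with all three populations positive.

From dP/dt = 0: 0.00623C* = 0.116, so C* = 18.6.
From dR/dt = 0: 1.27(1 - R*/700) = 0.033·18.6, giving R* = 700·(1 - 0.484) = 361.
From dC/dt = 0: 0.0067·361 - 0.219 = 0.0263P*, so P* = 2.2/0.0263 = 83.7.

R* ≈ 361, C* ≈ 18.6, P* ≈ 83.7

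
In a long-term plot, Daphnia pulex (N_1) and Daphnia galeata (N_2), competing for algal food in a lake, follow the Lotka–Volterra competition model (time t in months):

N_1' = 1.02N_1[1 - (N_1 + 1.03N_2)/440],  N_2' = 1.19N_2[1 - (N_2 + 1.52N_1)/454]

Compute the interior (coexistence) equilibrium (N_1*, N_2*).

Setting both brackets to zero gives the nullclines N_1 + 1.03N_2 = 440 and 1.52N_1 + N_2 = 454.
Substituting N_2 = 454 - 1.52N_1 into the first: N_1(1 - 1.03·1.52) = 440 - 1.03·454.
So N_1* = -27.6/-0.566 = 48.8, and then N_2* = 454 - 1.52·48.8 = 380.

N_1* ≈ 48.8, N_2* ≈ 380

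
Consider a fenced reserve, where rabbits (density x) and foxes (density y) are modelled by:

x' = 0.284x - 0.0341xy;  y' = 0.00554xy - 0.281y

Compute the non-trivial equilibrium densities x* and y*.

x* ≈ 50.7, y* ≈ 8.33

Set dy/dt = 0 with y > 0: 0.00554x - 0.281 = 0, so x* = 0.281/0.00554 = 50.7.
Set dx/dt = 0 with x > 0: 0.284 - 0.0341y = 0, so y* = 0.284/0.0341 = 8.33.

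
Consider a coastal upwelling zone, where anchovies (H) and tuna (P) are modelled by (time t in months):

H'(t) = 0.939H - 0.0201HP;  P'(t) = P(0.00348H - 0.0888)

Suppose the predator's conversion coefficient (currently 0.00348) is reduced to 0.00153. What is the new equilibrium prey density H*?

At the interior fixed point, setting dP/dt = 0 with P > 0 fixes H* = (predator death rate)/(HP coefficient) — independent of the other coefficients.
With the change, H* = 0.0888/0.00153 = 58; it rises from 25.5.

H* ≈ 58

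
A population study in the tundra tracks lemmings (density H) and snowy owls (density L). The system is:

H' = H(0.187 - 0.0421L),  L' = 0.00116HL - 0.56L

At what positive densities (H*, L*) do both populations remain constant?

H* ≈ 483, L* ≈ 4.44

Set dL/dt = 0 with L > 0: 0.00116H - 0.56 = 0, so H* = 0.56/0.00116 = 483.
Set dH/dt = 0 with H > 0: 0.187 - 0.0421L = 0, so L* = 0.187/0.0421 = 4.44.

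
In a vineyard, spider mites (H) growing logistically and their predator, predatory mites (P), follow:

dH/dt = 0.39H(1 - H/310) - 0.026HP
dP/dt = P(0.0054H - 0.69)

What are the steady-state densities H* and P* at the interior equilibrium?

From dP/dt = 0 with P > 0: 0.0054H* = 0.69, so H* = 128.
Substitute into dH/dt = 0: 0.39(1 - 128/310) = 0.026P*.
The bracket is 0.588, giving P* = 0.229/0.026 = 8.82.

H* ≈ 128, P* ≈ 8.82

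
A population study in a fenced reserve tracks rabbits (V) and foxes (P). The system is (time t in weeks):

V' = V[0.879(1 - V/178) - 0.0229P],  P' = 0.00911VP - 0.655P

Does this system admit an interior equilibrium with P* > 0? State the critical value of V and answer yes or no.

The predator equation gives dP/dt > 0 only when V > 0.655/0.00911 = 71.9.
Without the predator, V → K = 178. Since 178 > 71.9, the predator can invade and persist.

Threshold V = 71.9; K > 71.9, so yes, the predator persists.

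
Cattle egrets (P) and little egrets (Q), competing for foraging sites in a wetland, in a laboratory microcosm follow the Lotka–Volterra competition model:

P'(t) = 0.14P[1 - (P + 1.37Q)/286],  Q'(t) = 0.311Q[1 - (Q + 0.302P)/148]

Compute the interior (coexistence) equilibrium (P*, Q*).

Setting both brackets to zero gives the nullclines P + 1.37Q = 286 and 0.302P + Q = 148.
Substituting Q = 148 - 0.302P into the first: P(1 - 1.37·0.302) = 286 - 1.37·148.
So P* = 83.2/0.586 = 142, and then Q* = 148 - 0.302·142 = 105.

P* ≈ 142, Q* ≈ 105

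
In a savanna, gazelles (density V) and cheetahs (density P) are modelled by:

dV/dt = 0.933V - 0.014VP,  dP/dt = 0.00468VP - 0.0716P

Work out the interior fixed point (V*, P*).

Set dP/dt = 0 with P > 0: 0.00468V - 0.0716 = 0, so V* = 0.0716/0.00468 = 15.3.
Set dV/dt = 0 with V > 0: 0.933 - 0.014P = 0, so P* = 0.933/0.014 = 66.6.

V* ≈ 15.3, P* ≈ 66.6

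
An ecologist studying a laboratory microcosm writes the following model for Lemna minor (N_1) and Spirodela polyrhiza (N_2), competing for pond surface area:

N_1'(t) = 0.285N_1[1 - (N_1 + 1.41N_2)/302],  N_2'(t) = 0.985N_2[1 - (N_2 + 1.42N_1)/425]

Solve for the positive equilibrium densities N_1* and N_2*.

N_1* ≈ 297, N_2* ≈ 3.83

Setting both brackets to zero gives the nullclines N_1 + 1.41N_2 = 302 and 1.42N_1 + N_2 = 425.
Substituting N_2 = 425 - 1.42N_1 into the first: N_1(1 - 1.41·1.42) = 302 - 1.41·425.
So N_1* = -297/-1 = 297, and then N_2* = 425 - 1.42·297 = 3.83.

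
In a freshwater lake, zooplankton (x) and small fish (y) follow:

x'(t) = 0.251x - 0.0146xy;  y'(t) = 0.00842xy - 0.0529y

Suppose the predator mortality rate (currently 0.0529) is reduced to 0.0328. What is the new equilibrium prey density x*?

At the interior fixed point, setting dy/dt = 0 with y > 0 fixes x* = (predator death rate)/(xy coefficient) — independent of the other coefficients.
With the change, x* = 0.0328/0.00842 = 3.9; it falls from 6.28.

x* ≈ 3.9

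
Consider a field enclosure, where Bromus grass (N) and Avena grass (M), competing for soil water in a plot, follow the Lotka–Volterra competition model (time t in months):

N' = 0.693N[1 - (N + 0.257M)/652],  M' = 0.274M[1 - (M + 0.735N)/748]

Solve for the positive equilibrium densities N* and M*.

N* ≈ 567, M* ≈ 331

Setting both brackets to zero gives the nullclines N + 0.257M = 652 and 0.735N + M = 748.
Substituting M = 748 - 0.735N into the first: N(1 - 0.257·0.735) = 652 - 0.257·748.
So N* = 460/0.811 = 567, and then M* = 748 - 0.735·567 = 331.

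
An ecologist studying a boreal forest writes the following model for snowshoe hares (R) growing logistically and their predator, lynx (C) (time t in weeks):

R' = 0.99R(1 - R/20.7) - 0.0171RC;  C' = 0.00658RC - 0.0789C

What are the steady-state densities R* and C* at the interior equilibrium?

From dC/dt = 0 with C > 0: 0.00658R* = 0.0789, so R* = 12.
Substitute into dR/dt = 0: 0.99(1 - 12/20.7) = 0.0171C*.
The bracket is 0.421, giving C* = 0.417/0.0171 = 24.4.

R* ≈ 12, C* ≈ 24.4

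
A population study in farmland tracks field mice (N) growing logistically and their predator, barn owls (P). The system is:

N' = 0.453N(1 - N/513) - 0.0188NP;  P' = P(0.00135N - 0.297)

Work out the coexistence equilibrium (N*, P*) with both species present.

N* ≈ 220, P* ≈ 13.8

From dP/dt = 0 with P > 0: 0.00135N* = 0.297, so N* = 220.
Substitute into dN/dt = 0: 0.453(1 - 220/513) = 0.0188P*.
The bracket is 0.571, giving P* = 0.259/0.0188 = 13.8.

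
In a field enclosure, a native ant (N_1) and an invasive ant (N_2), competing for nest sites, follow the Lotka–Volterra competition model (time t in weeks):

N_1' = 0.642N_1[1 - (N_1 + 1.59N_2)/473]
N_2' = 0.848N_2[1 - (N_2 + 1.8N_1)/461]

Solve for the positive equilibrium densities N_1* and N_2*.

N_1* ≈ 140, N_2* ≈ 210

Setting both brackets to zero gives the nullclines N_1 + 1.59N_2 = 473 and 1.8N_1 + N_2 = 461.
Substituting N_2 = 461 - 1.8N_1 into the first: N_1(1 - 1.59·1.8) = 473 - 1.59·461.
So N_1* = -260/-1.86 = 140, and then N_2* = 461 - 1.8·140 = 210.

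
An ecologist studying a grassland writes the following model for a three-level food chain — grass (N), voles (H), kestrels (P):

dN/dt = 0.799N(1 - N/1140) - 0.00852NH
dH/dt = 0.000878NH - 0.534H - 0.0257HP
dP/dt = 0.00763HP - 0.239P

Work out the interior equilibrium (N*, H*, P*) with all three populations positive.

From dP/dt = 0: 0.00763H* = 0.239, so H* = 31.3.
From dN/dt = 0: 0.799(1 - N*/1140) = 0.00852·31.3, giving N* = 1140·(1 - 0.334) = 759.
From dH/dt = 0: 0.000878·759 - 0.534 = 0.0257P*, so P* = 0.133/0.0257 = 5.16.

N* ≈ 759, H* ≈ 31.3, P* ≈ 5.16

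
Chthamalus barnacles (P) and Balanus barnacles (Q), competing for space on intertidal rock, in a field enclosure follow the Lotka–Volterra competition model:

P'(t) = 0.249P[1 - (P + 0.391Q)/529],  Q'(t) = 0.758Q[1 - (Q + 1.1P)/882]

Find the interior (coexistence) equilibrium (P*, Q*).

P* ≈ 323, Q* ≈ 527

Setting both brackets to zero gives the nullclines P + 0.391Q = 529 and 1.1P + Q = 882.
Substituting Q = 882 - 1.1P into the first: P(1 - 0.391·1.1) = 529 - 0.391·882.
So P* = 184/0.57 = 323, and then Q* = 882 - 1.1·323 = 527.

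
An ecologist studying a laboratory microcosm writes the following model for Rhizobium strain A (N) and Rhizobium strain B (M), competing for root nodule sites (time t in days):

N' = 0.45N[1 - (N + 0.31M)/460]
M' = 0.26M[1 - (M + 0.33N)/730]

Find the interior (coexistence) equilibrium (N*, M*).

N* ≈ 260, M* ≈ 644

Setting both brackets to zero gives the nullclines N + 0.31M = 460 and 0.33N + M = 730.
Substituting M = 730 - 0.33N into the first: N(1 - 0.31·0.33) = 460 - 0.31·730.
So N* = 234/0.898 = 260, and then M* = 730 - 0.33·260 = 644.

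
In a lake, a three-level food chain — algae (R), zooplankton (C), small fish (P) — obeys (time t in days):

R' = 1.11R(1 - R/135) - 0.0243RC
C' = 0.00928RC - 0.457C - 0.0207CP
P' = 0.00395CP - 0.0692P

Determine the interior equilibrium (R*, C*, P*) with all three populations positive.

From dP/dt = 0: 0.00395C* = 0.0692, so C* = 17.5.
From dR/dt = 0: 1.11(1 - R*/135) = 0.0243·17.5, giving R* = 135·(1 - 0.384) = 83.2.
From dC/dt = 0: 0.00928·83.2 - 0.457 = 0.0207P*, so P* = 0.315/0.0207 = 15.2.

R* ≈ 83.2, C* ≈ 17.5, P* ≈ 15.2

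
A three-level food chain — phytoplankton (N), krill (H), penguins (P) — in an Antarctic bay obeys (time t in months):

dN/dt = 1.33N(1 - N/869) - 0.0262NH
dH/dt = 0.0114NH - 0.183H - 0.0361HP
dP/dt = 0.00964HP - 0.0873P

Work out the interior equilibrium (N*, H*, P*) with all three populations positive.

N* ≈ 714, H* ≈ 9.06, P* ≈ 220

From dP/dt = 0: 0.00964H* = 0.0873, so H* = 9.06.
From dN/dt = 0: 1.33(1 - N*/869) = 0.0262·9.06, giving N* = 869·(1 - 0.178) = 714.
From dH/dt = 0: 0.0114·714 - 0.183 = 0.0361P*, so P* = 7.96/0.0361 = 220.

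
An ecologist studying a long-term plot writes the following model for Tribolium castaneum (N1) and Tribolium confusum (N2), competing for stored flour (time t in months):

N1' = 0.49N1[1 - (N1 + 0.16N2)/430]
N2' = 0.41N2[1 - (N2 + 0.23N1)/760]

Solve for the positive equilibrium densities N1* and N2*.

N1* ≈ 320, N2* ≈ 686

Setting both brackets to zero gives the nullclines N1 + 0.16N2 = 430 and 0.23N1 + N2 = 760.
Substituting N2 = 760 - 0.23N1 into the first: N1(1 - 0.16·0.23) = 430 - 0.16·760.
So N1* = 308/0.963 = 320, and then N2* = 760 - 0.23·320 = 686.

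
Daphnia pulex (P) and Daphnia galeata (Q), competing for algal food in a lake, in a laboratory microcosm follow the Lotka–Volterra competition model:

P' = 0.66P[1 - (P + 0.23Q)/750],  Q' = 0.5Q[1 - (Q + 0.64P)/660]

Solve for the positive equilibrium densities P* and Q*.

P* ≈ 701, Q* ≈ 211

Setting both brackets to zero gives the nullclines P + 0.23Q = 750 and 0.64P + Q = 660.
Substituting Q = 660 - 0.64P into the first: P(1 - 0.23·0.64) = 750 - 0.23·660.
So P* = 598/0.853 = 701, and then Q* = 660 - 0.64·701 = 211.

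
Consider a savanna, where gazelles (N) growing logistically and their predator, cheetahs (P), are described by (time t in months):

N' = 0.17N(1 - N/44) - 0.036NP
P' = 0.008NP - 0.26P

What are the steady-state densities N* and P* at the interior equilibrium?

From dP/dt = 0 with P > 0: 0.008N* = 0.26, so N* = 32.5.
Substitute into dN/dt = 0: 0.17(1 - 32.5/44) = 0.036P*.
The bracket is 0.261, giving P* = 0.0444/0.036 = 1.23.

N* ≈ 32.5, P* ≈ 1.23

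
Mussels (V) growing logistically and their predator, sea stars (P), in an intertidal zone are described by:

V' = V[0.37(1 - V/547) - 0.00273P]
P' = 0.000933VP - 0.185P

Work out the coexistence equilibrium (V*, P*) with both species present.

V* ≈ 198, P* ≈ 86.4

From dP/dt = 0 with P > 0: 0.000933V* = 0.185, so V* = 198.
Substitute into dV/dt = 0: 0.37(1 - 198/547) = 0.00273P*.
The bracket is 0.638, giving P* = 0.236/0.00273 = 86.4.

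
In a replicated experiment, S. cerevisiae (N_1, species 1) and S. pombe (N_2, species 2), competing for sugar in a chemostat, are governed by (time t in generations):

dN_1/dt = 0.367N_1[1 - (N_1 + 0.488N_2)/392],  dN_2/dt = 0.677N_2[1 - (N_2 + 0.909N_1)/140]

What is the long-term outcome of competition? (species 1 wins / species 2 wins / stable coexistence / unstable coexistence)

Compare the nullcline intercepts: K1/α12 = 392/0.488 = 803 > K2 = 140; K2/α21 = 140/0.909 = 154 < K1 = 392.
Since the inequalities point opposite ways, species 1 can invade but species 2 cannot.

species 1 excludes species 2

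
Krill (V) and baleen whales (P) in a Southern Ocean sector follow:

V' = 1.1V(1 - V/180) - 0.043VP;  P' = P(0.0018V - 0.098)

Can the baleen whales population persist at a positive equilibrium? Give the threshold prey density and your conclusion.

The predator equation gives dP/dt > 0 only when V > 0.098/0.0018 = 54.4.
Without the predator, V → K = 180. Since 180 > 54.4, the predator can invade and persist.

Threshold V = 54.4; K > 54.4, so yes, the predator persists.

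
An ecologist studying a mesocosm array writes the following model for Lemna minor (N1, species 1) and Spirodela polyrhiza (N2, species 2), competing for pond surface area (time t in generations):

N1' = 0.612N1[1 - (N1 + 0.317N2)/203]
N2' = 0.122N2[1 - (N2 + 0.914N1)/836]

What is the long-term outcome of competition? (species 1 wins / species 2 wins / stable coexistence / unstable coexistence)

species 2 excludes species 1

Compare the nullcline intercepts: K1/α12 = 203/0.317 = 640 < K2 = 836; K2/α21 = 836/0.914 = 915 > K1 = 203.
Since the inequalities point opposite ways, species 2 can invade but species 1 cannot.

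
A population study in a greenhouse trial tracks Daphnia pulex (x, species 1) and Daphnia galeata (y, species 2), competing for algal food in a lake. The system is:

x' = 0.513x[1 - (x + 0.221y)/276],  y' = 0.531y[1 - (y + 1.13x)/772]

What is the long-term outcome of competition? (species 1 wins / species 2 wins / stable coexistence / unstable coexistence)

stable coexistence

Compare the nullcline intercepts: K1/α12 = 276/0.221 = 1250 > K2 = 772; K2/α21 = 772/1.13 = 683 > K1 = 276.
Since both inequalities hold, each species can invade when rare, so the interior equilibrium is stable.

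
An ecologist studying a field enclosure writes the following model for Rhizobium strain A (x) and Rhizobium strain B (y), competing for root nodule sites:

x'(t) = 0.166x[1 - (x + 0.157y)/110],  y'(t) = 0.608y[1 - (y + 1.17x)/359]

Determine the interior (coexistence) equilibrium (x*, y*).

Setting both brackets to zero gives the nullclines x + 0.157y = 110 and 1.17x + y = 359.
Substituting y = 359 - 1.17x into the first: x(1 - 0.157·1.17) = 110 - 0.157·359.
So x* = 53.6/0.816 = 65.7, and then y* = 359 - 1.17·65.7 = 282.

x* ≈ 65.7, y* ≈ 282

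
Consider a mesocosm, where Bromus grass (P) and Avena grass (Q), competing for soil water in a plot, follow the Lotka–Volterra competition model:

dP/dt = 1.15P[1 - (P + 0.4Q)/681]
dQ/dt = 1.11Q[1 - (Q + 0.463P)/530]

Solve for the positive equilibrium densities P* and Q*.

P* ≈ 576, Q* ≈ 263

Setting both brackets to zero gives the nullclines P + 0.4Q = 681 and 0.463P + Q = 530.
Substituting Q = 530 - 0.463P into the first: P(1 - 0.4·0.463) = 681 - 0.4·530.
So P* = 469/0.815 = 576, and then Q* = 530 - 0.463·576 = 263.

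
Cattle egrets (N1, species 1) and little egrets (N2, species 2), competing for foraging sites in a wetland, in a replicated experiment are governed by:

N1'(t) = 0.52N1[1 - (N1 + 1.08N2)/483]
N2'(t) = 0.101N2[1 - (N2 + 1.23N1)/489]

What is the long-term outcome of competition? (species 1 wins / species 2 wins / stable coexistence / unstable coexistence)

unstable coexistence (outcome depends on initial conditions)

Compare the nullcline intercepts: K1/α12 = 483/1.08 = 447 < K2 = 489; K2/α21 = 489/1.23 = 398 < K1 = 483.
Since both are reversed, neither can invade when rare; the interior point is a saddle.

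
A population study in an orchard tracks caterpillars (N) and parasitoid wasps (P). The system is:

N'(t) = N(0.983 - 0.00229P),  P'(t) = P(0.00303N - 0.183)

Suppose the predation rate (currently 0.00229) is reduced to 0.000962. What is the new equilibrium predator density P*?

At the interior fixed point, setting dN/dt = 0 with N > 0 fixes P* = (prey growth rate)/(NP coefficient) — independent of the other coefficients.
With the change, P* = 0.983/0.000962 = 1020; it rises from 429.

P* ≈ 1020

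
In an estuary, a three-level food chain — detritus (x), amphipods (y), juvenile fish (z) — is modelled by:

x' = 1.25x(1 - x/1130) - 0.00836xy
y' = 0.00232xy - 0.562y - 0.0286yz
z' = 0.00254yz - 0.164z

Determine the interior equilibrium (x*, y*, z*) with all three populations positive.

x* ≈ 642, y* ≈ 64.6, z* ≈ 32.4

From dz/dt = 0: 0.00254y* = 0.164, so y* = 64.6.
From dx/dt = 0: 1.25(1 - x*/1130) = 0.00836·64.6, giving x* = 1130·(1 - 0.432) = 642.
From dy/dt = 0: 0.00232·642 - 0.562 = 0.0286z*, so z* = 0.928/0.0286 = 32.4.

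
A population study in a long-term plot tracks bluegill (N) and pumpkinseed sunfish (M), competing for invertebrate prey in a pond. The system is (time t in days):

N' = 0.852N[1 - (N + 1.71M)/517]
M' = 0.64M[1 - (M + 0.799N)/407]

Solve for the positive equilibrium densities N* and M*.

N* ≈ 489, M* ≈ 16.6

Setting both brackets to zero gives the nullclines N + 1.71M = 517 and 0.799N + M = 407.
Substituting M = 407 - 0.799N into the first: N(1 - 1.71·0.799) = 517 - 1.71·407.
So N* = -179/-0.366 = 489, and then M* = 407 - 0.799·489 = 16.6.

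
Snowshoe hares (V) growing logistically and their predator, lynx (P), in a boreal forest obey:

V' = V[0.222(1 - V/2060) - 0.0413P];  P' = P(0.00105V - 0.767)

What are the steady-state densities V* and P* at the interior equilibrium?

V* ≈ 730, P* ≈ 3.47

From dP/dt = 0 with P > 0: 0.00105V* = 0.767, so V* = 730.
Substitute into dV/dt = 0: 0.222(1 - 730/2060) = 0.0413P*.
The bracket is 0.645, giving P* = 0.143/0.0413 = 3.47.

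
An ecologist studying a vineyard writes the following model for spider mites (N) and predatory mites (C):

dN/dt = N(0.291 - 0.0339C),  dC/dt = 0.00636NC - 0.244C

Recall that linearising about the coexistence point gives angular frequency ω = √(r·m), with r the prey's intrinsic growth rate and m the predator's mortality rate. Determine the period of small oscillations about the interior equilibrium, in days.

Here r = 0.291 and m = 0.244, so r·m = 0.071.
ω = √0.071 = 0.266 per day, hence T = 2π/ω ≈ 23.6 days.

T ≈ 23.6 days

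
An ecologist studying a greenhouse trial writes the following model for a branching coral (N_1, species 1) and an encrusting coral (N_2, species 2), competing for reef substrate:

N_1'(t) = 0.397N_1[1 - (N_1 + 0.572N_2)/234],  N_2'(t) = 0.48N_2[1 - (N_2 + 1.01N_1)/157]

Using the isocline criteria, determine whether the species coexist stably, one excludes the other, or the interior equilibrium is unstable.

species 1 excludes species 2

Compare the nullcline intercepts: K1/α12 = 234/0.572 = 409 > K2 = 157; K2/α21 = 157/1.01 = 155 < K1 = 234.
Since the inequalities point opposite ways, species 1 can invade but species 2 cannot.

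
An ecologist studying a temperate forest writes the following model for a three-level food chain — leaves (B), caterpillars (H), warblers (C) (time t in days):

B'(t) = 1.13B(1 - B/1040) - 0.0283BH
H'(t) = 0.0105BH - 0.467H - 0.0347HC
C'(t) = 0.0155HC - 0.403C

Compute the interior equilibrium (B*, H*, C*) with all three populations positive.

From dC/dt = 0: 0.0155H* = 0.403, so H* = 26.
From dB/dt = 0: 1.13(1 - B*/1040) = 0.0283·26, giving B* = 1040·(1 - 0.651) = 363.
From dH/dt = 0: 0.0105·363 - 0.467 = 0.0347C*, so C* = 3.34/0.0347 = 96.3.

B* ≈ 363, H* ≈ 26, C* ≈ 96.3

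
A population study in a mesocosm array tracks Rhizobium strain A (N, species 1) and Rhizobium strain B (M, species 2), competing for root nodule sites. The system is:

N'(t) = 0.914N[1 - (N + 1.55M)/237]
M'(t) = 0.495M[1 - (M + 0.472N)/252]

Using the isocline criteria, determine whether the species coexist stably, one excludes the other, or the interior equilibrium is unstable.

species 2 excludes species 1

Compare the nullcline intercepts: K1/α12 = 237/1.55 = 153 < K2 = 252; K2/α21 = 252/0.472 = 534 > K1 = 237.
Since the inequalities point opposite ways, species 2 can invade but species 1 cannot.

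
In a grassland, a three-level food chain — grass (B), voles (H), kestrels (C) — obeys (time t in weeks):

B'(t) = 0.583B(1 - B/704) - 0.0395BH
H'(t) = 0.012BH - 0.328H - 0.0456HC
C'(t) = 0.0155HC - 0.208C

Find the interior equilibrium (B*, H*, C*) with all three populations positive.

B* ≈ 63.9, H* ≈ 13.4, C* ≈ 9.63

From dC/dt = 0: 0.0155H* = 0.208, so H* = 13.4.
From dB/dt = 0: 0.583(1 - B*/704) = 0.0395·13.4, giving B* = 704·(1 - 0.909) = 63.9.
From dH/dt = 0: 0.012·63.9 - 0.328 = 0.0456C*, so C* = 0.439/0.0456 = 9.63.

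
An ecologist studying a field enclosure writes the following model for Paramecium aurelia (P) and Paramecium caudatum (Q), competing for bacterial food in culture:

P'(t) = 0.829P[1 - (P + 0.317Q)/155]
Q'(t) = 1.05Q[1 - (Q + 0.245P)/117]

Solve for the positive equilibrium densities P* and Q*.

P* ≈ 128, Q* ≈ 85.7

Setting both brackets to zero gives the nullclines P + 0.317Q = 155 and 0.245P + Q = 117.
Substituting Q = 117 - 0.245P into the first: P(1 - 0.317·0.245) = 155 - 0.317·117.
So P* = 118/0.922 = 128, and then Q* = 117 - 0.245·128 = 85.7.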